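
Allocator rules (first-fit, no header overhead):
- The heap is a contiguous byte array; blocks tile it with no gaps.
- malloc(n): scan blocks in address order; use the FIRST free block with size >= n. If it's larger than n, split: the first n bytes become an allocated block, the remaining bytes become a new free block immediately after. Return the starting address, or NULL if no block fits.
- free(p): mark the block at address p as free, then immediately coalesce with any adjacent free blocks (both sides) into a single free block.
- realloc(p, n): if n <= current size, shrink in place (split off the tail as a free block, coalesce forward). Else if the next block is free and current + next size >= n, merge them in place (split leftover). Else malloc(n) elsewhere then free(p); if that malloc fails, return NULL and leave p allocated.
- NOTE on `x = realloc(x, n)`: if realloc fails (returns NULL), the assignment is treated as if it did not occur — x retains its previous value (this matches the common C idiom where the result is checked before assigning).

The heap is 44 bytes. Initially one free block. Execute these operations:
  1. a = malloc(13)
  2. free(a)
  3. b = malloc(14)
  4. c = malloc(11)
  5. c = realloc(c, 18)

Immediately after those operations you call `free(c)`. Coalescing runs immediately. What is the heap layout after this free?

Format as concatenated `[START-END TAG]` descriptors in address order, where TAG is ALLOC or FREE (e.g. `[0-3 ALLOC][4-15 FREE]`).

Answer: [0-13 ALLOC][14-43 FREE]

Derivation:
Op 1: a = malloc(13) -> a = 0; heap: [0-12 ALLOC][13-43 FREE]
Op 2: free(a) -> (freed a); heap: [0-43 FREE]
Op 3: b = malloc(14) -> b = 0; heap: [0-13 ALLOC][14-43 FREE]
Op 4: c = malloc(11) -> c = 14; heap: [0-13 ALLOC][14-24 ALLOC][25-43 FREE]
Op 5: c = realloc(c, 18) -> c = 14; heap: [0-13 ALLOC][14-31 ALLOC][32-43 FREE]
free(c): c = 14 -> block [14-31 ALLOC]; mark free, coalesce with adjacent free neighbors -> [0-13 ALLOC][14-43 FREE]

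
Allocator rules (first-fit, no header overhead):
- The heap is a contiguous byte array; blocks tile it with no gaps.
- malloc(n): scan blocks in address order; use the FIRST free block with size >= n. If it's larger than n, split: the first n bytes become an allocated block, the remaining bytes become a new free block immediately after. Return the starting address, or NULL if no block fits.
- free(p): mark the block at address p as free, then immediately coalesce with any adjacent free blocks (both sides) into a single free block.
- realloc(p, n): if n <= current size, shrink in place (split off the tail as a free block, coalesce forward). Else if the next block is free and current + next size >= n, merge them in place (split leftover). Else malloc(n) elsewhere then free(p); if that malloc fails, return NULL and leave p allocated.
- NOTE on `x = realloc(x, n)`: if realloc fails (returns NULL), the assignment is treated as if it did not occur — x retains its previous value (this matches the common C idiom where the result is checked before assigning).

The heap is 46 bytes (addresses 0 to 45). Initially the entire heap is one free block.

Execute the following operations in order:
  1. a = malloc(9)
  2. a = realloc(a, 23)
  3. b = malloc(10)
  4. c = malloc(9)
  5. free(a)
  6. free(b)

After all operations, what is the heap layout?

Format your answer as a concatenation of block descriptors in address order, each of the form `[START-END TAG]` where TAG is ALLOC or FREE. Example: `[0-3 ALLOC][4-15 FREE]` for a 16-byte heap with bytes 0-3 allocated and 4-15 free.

Op 1: a = malloc(9) -> a = 0; heap: [0-8 ALLOC][9-45 FREE]
Op 2: a = realloc(a, 23) -> a = 0; heap: [0-22 ALLOC][23-45 FREE]
Op 3: b = malloc(10) -> b = 23; heap: [0-22 ALLOC][23-32 ALLOC][33-45 FREE]
Op 4: c = malloc(9) -> c = 33; heap: [0-22 ALLOC][23-32 ALLOC][33-41 ALLOC][42-45 FREE]
Op 5: free(a) -> (freed a); heap: [0-22 FREE][23-32 ALLOC][33-41 ALLOC][42-45 FREE]
Op 6: free(b) -> (freed b); heap: [0-32 FREE][33-41 ALLOC][42-45 FREE]

Answer: [0-32 FREE][33-41 ALLOC][42-45 FREE]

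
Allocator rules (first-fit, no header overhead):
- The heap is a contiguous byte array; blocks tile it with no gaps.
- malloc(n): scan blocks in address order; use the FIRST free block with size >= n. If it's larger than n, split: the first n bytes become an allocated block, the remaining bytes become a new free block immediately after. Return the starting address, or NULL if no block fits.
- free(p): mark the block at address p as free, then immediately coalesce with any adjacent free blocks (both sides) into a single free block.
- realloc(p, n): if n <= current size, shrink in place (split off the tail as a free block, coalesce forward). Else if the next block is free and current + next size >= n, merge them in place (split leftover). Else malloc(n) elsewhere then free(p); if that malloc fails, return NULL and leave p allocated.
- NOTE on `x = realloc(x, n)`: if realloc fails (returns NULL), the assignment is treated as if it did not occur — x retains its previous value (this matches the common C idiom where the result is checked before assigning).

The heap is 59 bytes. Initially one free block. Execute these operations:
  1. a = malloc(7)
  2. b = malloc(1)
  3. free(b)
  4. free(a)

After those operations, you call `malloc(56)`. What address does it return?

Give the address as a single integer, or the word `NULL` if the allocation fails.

Op 1: a = malloc(7) -> a = 0; heap: [0-6 ALLOC][7-58 FREE]
Op 2: b = malloc(1) -> b = 7; heap: [0-6 ALLOC][7-7 ALLOC][8-58 FREE]
Op 3: free(b) -> (freed b); heap: [0-6 ALLOC][7-58 FREE]
Op 4: free(a) -> (freed a); heap: [0-58 FREE]
malloc(56): first-fit scan over [0-58 FREE] -> 0

Answer: 0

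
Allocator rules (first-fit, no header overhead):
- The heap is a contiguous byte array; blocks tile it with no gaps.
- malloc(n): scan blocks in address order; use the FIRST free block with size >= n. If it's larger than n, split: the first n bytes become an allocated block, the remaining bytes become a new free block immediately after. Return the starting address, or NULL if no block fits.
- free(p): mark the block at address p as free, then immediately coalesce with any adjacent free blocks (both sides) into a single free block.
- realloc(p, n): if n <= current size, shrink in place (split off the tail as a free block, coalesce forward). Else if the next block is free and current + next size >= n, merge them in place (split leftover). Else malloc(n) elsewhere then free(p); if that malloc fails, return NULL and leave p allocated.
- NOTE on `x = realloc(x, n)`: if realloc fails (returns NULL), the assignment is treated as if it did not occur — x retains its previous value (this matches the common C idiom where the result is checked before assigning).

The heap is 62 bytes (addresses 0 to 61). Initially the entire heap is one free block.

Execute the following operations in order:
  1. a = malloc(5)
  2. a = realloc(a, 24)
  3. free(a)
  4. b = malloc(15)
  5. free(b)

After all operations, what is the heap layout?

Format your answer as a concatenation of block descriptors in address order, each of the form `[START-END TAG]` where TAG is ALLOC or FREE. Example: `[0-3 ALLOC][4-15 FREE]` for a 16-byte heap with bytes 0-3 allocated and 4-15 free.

Op 1: a = malloc(5) -> a = 0; heap: [0-4 ALLOC][5-61 FREE]
Op 2: a = realloc(a, 24) -> a = 0; heap: [0-23 ALLOC][24-61 FREE]
Op 3: free(a) -> (freed a); heap: [0-61 FREE]
Op 4: b = malloc(15) -> b = 0; heap: [0-14 ALLOC][15-61 FREE]
Op 5: free(b) -> (freed b); heap: [0-61 FREE]

Answer: [0-61 FREE]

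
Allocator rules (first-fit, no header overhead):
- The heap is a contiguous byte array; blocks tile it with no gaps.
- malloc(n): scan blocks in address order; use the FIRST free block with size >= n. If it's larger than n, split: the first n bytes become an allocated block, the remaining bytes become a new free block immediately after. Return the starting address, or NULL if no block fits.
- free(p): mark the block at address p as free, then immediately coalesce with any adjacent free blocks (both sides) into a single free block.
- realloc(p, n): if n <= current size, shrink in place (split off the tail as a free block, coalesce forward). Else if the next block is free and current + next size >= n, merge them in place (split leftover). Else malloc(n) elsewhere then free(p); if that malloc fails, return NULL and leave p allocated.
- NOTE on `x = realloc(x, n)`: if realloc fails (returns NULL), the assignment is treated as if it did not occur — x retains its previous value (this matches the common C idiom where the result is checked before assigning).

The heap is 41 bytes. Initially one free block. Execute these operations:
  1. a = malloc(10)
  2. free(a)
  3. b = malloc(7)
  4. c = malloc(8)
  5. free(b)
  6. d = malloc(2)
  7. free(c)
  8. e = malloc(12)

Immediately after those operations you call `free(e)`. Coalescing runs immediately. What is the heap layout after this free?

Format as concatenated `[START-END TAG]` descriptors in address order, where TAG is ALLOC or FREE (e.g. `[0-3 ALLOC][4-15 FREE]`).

Answer: [0-1 ALLOC][2-40 FREE]

Derivation:
Op 1: a = malloc(10) -> a = 0; heap: [0-9 ALLOC][10-40 FREE]
Op 2: free(a) -> (freed a); heap: [0-40 FREE]
Op 3: b = malloc(7) -> b = 0; heap: [0-6 ALLOC][7-40 FREE]
Op 4: c = malloc(8) -> c = 7; heap: [0-6 ALLOC][7-14 ALLOC][15-40 FREE]
Op 5: free(b) -> (freed b); heap: [0-6 FREE][7-14 ALLOC][15-40 FREE]
Op 6: d = malloc(2) -> d = 0; heap: [0-1 ALLOC][2-6 FREE][7-14 ALLOC][15-40 FREE]
Op 7: free(c) -> (freed c); heap: [0-1 ALLOC][2-40 FREE]
Op 8: e = malloc(12) -> e = 2; heap: [0-1 ALLOC][2-13 ALLOC][14-40 FREE]
free(e): e = 2 -> block [2-13 ALLOC]; mark free, coalesce with adjacent free neighbors -> [0-1 ALLOC][2-40 FREE]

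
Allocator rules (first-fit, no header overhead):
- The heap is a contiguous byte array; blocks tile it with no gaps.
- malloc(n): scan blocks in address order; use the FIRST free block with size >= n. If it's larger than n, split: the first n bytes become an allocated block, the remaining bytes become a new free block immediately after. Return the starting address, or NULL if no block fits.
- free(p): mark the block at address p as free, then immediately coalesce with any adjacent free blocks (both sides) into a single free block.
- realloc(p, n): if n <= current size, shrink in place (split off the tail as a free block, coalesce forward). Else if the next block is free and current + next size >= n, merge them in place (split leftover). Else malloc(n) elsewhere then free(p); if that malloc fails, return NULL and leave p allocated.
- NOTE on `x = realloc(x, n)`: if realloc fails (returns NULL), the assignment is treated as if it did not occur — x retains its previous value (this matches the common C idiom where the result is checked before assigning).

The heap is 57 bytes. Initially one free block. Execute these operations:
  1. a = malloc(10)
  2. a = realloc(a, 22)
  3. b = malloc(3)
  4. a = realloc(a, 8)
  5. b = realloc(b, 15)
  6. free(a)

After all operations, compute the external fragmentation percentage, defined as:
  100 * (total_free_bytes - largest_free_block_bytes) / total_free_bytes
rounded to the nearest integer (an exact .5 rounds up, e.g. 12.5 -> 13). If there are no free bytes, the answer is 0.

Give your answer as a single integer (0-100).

Answer: 48

Derivation:
Op 1: a = malloc(10) -> a = 0; heap: [0-9 ALLOC][10-56 FREE]
Op 2: a = realloc(a, 22) -> a = 0; heap: [0-21 ALLOC][22-56 FREE]
Op 3: b = malloc(3) -> b = 22; heap: [0-21 ALLOC][22-24 ALLOC][25-56 FREE]
Op 4: a = realloc(a, 8) -> a = 0; heap: [0-7 ALLOC][8-21 FREE][22-24 ALLOC][25-56 FREE]
Op 5: b = realloc(b, 15) -> b = 22; heap: [0-7 ALLOC][8-21 FREE][22-36 ALLOC][37-56 FREE]
Op 6: free(a) -> (freed a); heap: [0-21 FREE][22-36 ALLOC][37-56 FREE]
Free blocks: [22 20] total_free=42 largest=22 -> 100*(42-22)/42 = 2000/42 ≈ 47.619 -> rounds to 48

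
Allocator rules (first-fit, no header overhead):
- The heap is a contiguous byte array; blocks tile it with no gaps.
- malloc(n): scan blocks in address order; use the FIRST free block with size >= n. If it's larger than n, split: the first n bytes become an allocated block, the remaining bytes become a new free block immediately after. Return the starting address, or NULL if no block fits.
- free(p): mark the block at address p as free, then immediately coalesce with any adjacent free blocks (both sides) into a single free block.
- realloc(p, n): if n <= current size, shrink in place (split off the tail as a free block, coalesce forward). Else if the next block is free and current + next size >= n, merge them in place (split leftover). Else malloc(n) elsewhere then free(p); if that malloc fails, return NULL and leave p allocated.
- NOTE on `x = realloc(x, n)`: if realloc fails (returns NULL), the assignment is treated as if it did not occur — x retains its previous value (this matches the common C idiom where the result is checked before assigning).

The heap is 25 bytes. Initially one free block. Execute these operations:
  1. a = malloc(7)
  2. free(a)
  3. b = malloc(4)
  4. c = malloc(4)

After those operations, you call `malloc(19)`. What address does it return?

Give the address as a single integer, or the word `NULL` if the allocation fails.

Op 1: a = malloc(7) -> a = 0; heap: [0-6 ALLOC][7-24 FREE]
Op 2: free(a) -> (freed a); heap: [0-24 FREE]
Op 3: b = malloc(4) -> b = 0; heap: [0-3 ALLOC][4-24 FREE]
Op 4: c = malloc(4) -> c = 4; heap: [0-3 ALLOC][4-7 ALLOC][8-24 FREE]
malloc(19): first-fit scan over [0-3 ALLOC][4-7 ALLOC][8-24 FREE] -> NULL

Answer: NULL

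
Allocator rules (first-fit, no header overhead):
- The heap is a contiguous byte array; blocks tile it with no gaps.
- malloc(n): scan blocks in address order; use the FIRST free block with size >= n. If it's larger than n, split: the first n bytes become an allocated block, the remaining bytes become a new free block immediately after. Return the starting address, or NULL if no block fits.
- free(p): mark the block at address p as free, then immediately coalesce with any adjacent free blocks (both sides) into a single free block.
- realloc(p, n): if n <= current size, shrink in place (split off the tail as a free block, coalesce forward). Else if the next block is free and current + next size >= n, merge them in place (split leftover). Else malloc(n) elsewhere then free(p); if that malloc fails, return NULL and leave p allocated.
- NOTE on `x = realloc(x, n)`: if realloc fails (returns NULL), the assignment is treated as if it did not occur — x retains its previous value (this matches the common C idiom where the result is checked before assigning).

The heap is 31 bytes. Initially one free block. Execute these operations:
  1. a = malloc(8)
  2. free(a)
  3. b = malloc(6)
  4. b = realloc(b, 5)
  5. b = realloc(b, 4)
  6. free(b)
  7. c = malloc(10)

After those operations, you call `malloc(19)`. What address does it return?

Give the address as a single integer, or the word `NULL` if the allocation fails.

Answer: 10

Derivation:
Op 1: a = malloc(8) -> a = 0; heap: [0-7 ALLOC][8-30 FREE]
Op 2: free(a) -> (freed a); heap: [0-30 FREE]
Op 3: b = malloc(6) -> b = 0; heap: [0-5 ALLOC][6-30 FREE]
Op 4: b = realloc(b, 5) -> b = 0; heap: [0-4 ALLOC][5-30 FREE]
Op 5: b = realloc(b, 4) -> b = 0; heap: [0-3 ALLOC][4-30 FREE]
Op 6: free(b) -> (freed b); heap: [0-30 FREE]
Op 7: c = malloc(10) -> c = 0; heap: [0-9 ALLOC][10-30 FREE]
malloc(19): first-fit scan over [0-9 ALLOC][10-30 FREE] -> 10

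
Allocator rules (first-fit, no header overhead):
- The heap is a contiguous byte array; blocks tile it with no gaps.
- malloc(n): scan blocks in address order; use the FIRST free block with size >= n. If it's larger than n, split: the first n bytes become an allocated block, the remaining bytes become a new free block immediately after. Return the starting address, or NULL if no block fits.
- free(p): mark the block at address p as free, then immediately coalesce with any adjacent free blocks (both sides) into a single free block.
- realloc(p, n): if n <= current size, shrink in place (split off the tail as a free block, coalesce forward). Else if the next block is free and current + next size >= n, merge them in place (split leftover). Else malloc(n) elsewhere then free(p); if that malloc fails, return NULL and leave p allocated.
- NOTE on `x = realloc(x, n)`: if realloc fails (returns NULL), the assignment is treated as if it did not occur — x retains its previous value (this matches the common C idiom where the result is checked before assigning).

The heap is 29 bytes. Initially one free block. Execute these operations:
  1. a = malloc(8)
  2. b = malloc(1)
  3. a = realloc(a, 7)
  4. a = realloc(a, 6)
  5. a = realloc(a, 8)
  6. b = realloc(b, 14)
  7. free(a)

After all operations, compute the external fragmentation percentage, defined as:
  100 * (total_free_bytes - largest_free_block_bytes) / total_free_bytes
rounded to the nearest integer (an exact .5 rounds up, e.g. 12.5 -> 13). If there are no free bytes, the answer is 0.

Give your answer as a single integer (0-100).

Op 1: a = malloc(8) -> a = 0; heap: [0-7 ALLOC][8-28 FREE]
Op 2: b = malloc(1) -> b = 8; heap: [0-7 ALLOC][8-8 ALLOC][9-28 FREE]
Op 3: a = realloc(a, 7) -> a = 0; heap: [0-6 ALLOC][7-7 FREE][8-8 ALLOC][9-28 FREE]
Op 4: a = realloc(a, 6) -> a = 0; heap: [0-5 ALLOC][6-7 FREE][8-8 ALLOC][9-28 FREE]
Op 5: a = realloc(a, 8) -> a = 0; heap: [0-7 ALLOC][8-8 ALLOC][9-28 FREE]
Op 6: b = realloc(b, 14) -> b = 8; heap: [0-7 ALLOC][8-21 ALLOC][22-28 FREE]
Op 7: free(a) -> (freed a); heap: [0-7 FREE][8-21 ALLOC][22-28 FREE]
Free blocks: [8 7] total_free=15 largest=8 -> 100*(15-8)/15 = 700/15 ≈ 46.667 -> rounds to 47

Answer: 47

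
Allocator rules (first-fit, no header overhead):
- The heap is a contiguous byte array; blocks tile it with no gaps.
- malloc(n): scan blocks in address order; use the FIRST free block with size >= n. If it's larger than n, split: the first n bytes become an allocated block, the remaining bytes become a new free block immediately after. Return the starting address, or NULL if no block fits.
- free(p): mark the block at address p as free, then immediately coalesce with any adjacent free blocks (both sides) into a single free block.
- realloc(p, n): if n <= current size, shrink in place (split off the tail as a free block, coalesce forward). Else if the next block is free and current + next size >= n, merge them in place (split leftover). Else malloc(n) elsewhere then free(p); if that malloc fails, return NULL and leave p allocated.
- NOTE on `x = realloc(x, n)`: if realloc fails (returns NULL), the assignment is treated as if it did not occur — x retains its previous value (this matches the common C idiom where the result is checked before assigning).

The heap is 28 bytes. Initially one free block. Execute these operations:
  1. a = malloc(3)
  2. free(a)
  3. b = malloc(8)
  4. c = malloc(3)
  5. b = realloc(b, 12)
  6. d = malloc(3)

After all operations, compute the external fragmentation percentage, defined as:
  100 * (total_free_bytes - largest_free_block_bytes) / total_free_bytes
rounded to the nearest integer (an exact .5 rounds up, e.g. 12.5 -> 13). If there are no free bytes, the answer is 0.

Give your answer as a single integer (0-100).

Op 1: a = malloc(3) -> a = 0; heap: [0-2 ALLOC][3-27 FREE]
Op 2: free(a) -> (freed a); heap: [0-27 FREE]
Op 3: b = malloc(8) -> b = 0; heap: [0-7 ALLOC][8-27 FREE]
Op 4: c = malloc(3) -> c = 8; heap: [0-7 ALLOC][8-10 ALLOC][11-27 FREE]
Op 5: b = realloc(b, 12) -> b = 11; heap: [0-7 FREE][8-10 ALLOC][11-22 ALLOC][23-27 FREE]
Op 6: d = malloc(3) -> d = 0; heap: [0-2 ALLOC][3-7 FREE][8-10 ALLOC][11-22 ALLOC][23-27 FREE]
Free blocks: [5 5] total_free=10 largest=5 -> 100*(10-5)/10 = 500/10 = 50

Answer: 50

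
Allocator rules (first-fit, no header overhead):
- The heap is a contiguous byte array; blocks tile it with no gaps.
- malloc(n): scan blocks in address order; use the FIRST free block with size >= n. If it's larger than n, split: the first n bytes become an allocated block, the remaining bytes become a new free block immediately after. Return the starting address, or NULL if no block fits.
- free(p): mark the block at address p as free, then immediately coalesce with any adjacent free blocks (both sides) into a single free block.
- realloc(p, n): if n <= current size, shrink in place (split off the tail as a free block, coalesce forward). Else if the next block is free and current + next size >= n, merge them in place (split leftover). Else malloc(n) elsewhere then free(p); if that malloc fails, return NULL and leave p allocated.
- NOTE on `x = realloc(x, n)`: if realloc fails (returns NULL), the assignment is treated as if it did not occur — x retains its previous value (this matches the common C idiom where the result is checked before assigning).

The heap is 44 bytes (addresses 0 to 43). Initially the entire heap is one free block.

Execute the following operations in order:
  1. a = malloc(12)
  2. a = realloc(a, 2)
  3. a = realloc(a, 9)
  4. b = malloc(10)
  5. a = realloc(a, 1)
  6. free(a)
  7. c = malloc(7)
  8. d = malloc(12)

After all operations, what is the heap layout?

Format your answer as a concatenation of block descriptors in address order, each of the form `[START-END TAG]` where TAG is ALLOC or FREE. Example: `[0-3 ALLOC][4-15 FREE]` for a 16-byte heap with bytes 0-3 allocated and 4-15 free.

Answer: [0-6 ALLOC][7-8 FREE][9-18 ALLOC][19-30 ALLOC][31-43 FREE]

Derivation:
Op 1: a = malloc(12) -> a = 0; heap: [0-11 ALLOC][12-43 FREE]
Op 2: a = realloc(a, 2) -> a = 0; heap: [0-1 ALLOC][2-43 FREE]
Op 3: a = realloc(a, 9) -> a = 0; heap: [0-8 ALLOC][9-43 FREE]
Op 4: b = malloc(10) -> b = 9; heap: [0-8 ALLOC][9-18 ALLOC][19-43 FREE]
Op 5: a = realloc(a, 1) -> a = 0; heap: [0-0 ALLOC][1-8 FREE][9-18 ALLOC][19-43 FREE]
Op 6: free(a) -> (freed a); heap: [0-8 FREE][9-18 ALLOC][19-43 FREE]
Op 7: c = malloc(7) -> c = 0; heap: [0-6 ALLOC][7-8 FREE][9-18 ALLOC][19-43 FREE]
Op 8: d = malloc(12) -> d = 19; heap: [0-6 ALLOC][7-8 FREE][9-18 ALLOC][19-30 ALLOC][31-43 FREE]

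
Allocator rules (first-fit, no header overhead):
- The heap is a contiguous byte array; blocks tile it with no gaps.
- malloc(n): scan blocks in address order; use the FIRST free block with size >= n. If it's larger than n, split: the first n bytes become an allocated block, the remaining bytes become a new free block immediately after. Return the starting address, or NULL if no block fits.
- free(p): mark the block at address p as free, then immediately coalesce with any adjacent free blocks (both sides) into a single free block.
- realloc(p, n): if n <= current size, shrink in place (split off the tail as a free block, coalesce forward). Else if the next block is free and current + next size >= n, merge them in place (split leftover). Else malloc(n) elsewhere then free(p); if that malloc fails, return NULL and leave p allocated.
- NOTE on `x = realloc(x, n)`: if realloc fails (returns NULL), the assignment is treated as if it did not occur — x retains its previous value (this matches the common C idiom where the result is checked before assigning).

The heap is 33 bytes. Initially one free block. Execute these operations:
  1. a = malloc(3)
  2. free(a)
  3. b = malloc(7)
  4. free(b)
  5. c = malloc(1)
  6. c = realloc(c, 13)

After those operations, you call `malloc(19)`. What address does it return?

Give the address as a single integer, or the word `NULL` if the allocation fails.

Answer: 13

Derivation:
Op 1: a = malloc(3) -> a = 0; heap: [0-2 ALLOC][3-32 FREE]
Op 2: free(a) -> (freed a); heap: [0-32 FREE]
Op 3: b = malloc(7) -> b = 0; heap: [0-6 ALLOC][7-32 FREE]
Op 4: free(b) -> (freed b); heap: [0-32 FREE]
Op 5: c = malloc(1) -> c = 0; heap: [0-0 ALLOC][1-32 FREE]
Op 6: c = realloc(c, 13) -> c = 0; heap: [0-12 ALLOC][13-32 FREE]
malloc(19): first-fit scan over [0-12 ALLOC][13-32 FREE] -> 13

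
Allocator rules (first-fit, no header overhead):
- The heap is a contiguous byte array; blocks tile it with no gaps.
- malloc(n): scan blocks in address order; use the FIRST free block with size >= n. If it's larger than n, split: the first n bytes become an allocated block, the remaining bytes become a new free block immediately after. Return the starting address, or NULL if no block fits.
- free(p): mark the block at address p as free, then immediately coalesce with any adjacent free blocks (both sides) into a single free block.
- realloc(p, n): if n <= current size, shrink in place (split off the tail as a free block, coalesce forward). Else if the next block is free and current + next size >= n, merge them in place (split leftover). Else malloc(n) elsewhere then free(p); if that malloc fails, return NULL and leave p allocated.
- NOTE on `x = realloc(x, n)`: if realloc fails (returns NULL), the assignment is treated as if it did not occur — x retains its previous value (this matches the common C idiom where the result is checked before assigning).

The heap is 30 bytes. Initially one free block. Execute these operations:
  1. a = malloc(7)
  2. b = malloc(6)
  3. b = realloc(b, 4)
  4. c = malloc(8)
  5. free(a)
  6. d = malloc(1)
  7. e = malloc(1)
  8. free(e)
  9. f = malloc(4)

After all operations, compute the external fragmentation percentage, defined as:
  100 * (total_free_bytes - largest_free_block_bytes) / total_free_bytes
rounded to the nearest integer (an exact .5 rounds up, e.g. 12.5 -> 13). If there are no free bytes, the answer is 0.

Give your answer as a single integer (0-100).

Op 1: a = malloc(7) -> a = 0; heap: [0-6 ALLOC][7-29 FREE]
Op 2: b = malloc(6) -> b = 7; heap: [0-6 ALLOC][7-12 ALLOC][13-29 FREE]
Op 3: b = realloc(b, 4) -> b = 7; heap: [0-6 ALLOC][7-10 ALLOC][11-29 FREE]
Op 4: c = malloc(8) -> c = 11; heap: [0-6 ALLOC][7-10 ALLOC][11-18 ALLOC][19-29 FREE]
Op 5: free(a) -> (freed a); heap: [0-6 FREE][7-10 ALLOC][11-18 ALLOC][19-29 FREE]
Op 6: d = malloc(1) -> d = 0; heap: [0-0 ALLOC][1-6 FREE][7-10 ALLOC][11-18 ALLOC][19-29 FREE]
Op 7: e = malloc(1) -> e = 1; heap: [0-0 ALLOC][1-1 ALLOC][2-6 FREE][7-10 ALLOC][11-18 ALLOC][19-29 FREE]
Op 8: free(e) -> (freed e); heap: [0-0 ALLOC][1-6 FREE][7-10 ALLOC][11-18 ALLOC][19-29 FREE]
Op 9: f = malloc(4) -> f = 1; heap: [0-0 ALLOC][1-4 ALLOC][5-6 FREE][7-10 ALLOC][11-18 ALLOC][19-29 FREE]
Free blocks: [2 11] total_free=13 largest=11 -> 100*(13-11)/13 = 200/13 ≈ 15.385 -> rounds to 15

Answer: 15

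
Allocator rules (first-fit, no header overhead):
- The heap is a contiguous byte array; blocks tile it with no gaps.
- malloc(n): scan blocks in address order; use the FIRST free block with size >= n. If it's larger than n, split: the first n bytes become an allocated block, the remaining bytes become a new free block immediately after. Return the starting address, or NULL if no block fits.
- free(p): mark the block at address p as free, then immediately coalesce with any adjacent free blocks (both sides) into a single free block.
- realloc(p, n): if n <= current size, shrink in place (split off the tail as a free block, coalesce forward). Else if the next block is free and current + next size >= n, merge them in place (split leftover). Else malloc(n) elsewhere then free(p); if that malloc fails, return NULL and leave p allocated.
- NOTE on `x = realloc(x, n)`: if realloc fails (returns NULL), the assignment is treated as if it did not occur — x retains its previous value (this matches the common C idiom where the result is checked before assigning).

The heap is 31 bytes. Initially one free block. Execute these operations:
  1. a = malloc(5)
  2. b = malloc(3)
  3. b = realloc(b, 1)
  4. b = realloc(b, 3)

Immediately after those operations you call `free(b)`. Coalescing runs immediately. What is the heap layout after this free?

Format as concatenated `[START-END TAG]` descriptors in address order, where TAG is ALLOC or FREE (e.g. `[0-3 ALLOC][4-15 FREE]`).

Op 1: a = malloc(5) -> a = 0; heap: [0-4 ALLOC][5-30 FREE]
Op 2: b = malloc(3) -> b = 5; heap: [0-4 ALLOC][5-7 ALLOC][8-30 FREE]
Op 3: b = realloc(b, 1) -> b = 5; heap: [0-4 ALLOC][5-5 ALLOC][6-30 FREE]
Op 4: b = realloc(b, 3) -> b = 5; heap: [0-4 ALLOC][5-7 ALLOC][8-30 FREE]
free(b): b = 5 -> block [5-7 ALLOC]; mark free, coalesce with adjacent free neighbors -> [0-4 ALLOC][5-30 FREE]

Answer: [0-4 ALLOC][5-30 FREE]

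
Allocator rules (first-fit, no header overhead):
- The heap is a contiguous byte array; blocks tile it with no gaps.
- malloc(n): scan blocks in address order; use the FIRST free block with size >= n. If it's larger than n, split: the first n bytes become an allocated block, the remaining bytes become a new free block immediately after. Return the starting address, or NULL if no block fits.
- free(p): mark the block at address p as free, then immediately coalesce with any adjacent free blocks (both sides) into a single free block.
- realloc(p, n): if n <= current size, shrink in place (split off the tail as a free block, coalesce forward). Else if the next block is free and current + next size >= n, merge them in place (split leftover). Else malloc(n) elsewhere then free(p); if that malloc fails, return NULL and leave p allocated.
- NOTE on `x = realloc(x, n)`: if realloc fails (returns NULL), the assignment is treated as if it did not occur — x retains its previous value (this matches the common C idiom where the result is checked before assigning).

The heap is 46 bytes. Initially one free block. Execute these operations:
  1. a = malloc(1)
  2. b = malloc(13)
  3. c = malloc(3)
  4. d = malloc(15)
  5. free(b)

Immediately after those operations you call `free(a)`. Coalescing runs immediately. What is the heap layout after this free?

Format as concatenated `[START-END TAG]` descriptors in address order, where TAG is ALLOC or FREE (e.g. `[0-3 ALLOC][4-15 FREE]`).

Op 1: a = malloc(1) -> a = 0; heap: [0-0 ALLOC][1-45 FREE]
Op 2: b = malloc(13) -> b = 1; heap: [0-0 ALLOC][1-13 ALLOC][14-45 FREE]
Op 3: c = malloc(3) -> c = 14; heap: [0-0 ALLOC][1-13 ALLOC][14-16 ALLOC][17-45 FREE]
Op 4: d = malloc(15) -> d = 17; heap: [0-0 ALLOC][1-13 ALLOC][14-16 ALLOC][17-31 ALLOC][32-45 FREE]
Op 5: free(b) -> (freed b); heap: [0-0 ALLOC][1-13 FREE][14-16 ALLOC][17-31 ALLOC][32-45 FREE]
free(a): a = 0 -> block [0-0 ALLOC]; mark free, coalesce with adjacent free neighbors -> [0-13 FREE][14-16 ALLOC][17-31 ALLOC][32-45 FREE]

Answer: [0-13 FREE][14-16 ALLOC][17-31 ALLOC][32-45 FREE]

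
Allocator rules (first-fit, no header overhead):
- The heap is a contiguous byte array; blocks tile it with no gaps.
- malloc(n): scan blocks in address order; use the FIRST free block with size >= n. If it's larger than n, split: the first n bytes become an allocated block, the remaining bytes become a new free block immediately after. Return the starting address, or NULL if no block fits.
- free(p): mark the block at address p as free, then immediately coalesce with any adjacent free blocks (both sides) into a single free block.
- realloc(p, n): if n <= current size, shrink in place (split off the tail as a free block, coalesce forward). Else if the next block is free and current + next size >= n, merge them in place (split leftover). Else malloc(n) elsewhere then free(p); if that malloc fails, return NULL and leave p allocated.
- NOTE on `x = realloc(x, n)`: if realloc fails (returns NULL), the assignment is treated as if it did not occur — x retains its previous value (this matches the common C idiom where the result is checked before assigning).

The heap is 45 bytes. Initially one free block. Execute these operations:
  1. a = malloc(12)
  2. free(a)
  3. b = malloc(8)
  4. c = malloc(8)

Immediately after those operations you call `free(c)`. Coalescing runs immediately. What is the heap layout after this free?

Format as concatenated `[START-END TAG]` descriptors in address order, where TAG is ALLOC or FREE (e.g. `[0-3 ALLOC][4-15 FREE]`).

Op 1: a = malloc(12) -> a = 0; heap: [0-11 ALLOC][12-44 FREE]
Op 2: free(a) -> (freed a); heap: [0-44 FREE]
Op 3: b = malloc(8) -> b = 0; heap: [0-7 ALLOC][8-44 FREE]
Op 4: c = malloc(8) -> c = 8; heap: [0-7 ALLOC][8-15 ALLOC][16-44 FREE]
free(c): c = 8 -> block [8-15 ALLOC]; mark free, coalesce with adjacent free neighbors -> [0-7 ALLOC][8-44 FREE]

Answer: [0-7 ALLOC][8-44 FREE]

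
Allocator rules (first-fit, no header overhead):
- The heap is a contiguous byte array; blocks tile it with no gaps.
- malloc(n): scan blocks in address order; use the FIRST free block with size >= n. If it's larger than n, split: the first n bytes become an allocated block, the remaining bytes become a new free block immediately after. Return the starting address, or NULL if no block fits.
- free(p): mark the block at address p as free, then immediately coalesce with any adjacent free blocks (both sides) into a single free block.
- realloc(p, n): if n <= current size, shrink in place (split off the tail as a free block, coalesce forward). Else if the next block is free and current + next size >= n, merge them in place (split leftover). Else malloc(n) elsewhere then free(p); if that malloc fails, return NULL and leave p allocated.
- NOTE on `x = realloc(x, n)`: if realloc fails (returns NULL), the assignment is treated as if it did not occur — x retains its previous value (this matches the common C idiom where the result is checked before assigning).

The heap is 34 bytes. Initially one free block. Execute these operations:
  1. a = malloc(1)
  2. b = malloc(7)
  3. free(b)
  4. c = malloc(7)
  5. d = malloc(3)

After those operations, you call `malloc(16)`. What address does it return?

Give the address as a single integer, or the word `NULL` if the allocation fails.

Op 1: a = malloc(1) -> a = 0; heap: [0-0 ALLOC][1-33 FREE]
Op 2: b = malloc(7) -> b = 1; heap: [0-0 ALLOC][1-7 ALLOC][8-33 FREE]
Op 3: free(b) -> (freed b); heap: [0-0 ALLOC][1-33 FREE]
Op 4: c = malloc(7) -> c = 1; heap: [0-0 ALLOC][1-7 ALLOC][8-33 FREE]
Op 5: d = malloc(3) -> d = 8; heap: [0-0 ALLOC][1-7 ALLOC][8-10 ALLOC][11-33 FREE]
malloc(16): first-fit scan over [0-0 ALLOC][1-7 ALLOC][8-10 ALLOC][11-33 FREE] -> 11

Answer: 11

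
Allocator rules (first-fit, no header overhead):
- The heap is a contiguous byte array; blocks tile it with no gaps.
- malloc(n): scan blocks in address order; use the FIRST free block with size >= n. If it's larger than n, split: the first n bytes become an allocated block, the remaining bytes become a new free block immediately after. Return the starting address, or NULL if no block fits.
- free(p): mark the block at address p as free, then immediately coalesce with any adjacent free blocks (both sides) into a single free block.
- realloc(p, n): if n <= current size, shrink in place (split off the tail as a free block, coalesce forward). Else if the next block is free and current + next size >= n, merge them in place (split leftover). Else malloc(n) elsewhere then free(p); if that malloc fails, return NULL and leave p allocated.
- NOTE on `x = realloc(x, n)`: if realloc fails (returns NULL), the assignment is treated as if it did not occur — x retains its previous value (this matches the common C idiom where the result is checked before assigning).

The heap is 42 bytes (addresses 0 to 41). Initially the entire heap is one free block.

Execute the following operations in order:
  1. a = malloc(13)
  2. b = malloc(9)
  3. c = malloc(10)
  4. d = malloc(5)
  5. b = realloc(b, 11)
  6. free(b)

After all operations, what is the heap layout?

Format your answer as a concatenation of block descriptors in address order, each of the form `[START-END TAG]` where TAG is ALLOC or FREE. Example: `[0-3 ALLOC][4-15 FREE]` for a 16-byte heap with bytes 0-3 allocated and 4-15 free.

Op 1: a = malloc(13) -> a = 0; heap: [0-12 ALLOC][13-41 FREE]
Op 2: b = malloc(9) -> b = 13; heap: [0-12 ALLOC][13-21 ALLOC][22-41 FREE]
Op 3: c = malloc(10) -> c = 22; heap: [0-12 ALLOC][13-21 ALLOC][22-31 ALLOC][32-41 FREE]
Op 4: d = malloc(5) -> d = 32; heap: [0-12 ALLOC][13-21 ALLOC][22-31 ALLOC][32-36 ALLOC][37-41 FREE]
Op 5: b = realloc(b, 11) -> NULL (b unchanged); heap: [0-12 ALLOC][13-21 ALLOC][22-31 ALLOC][32-36 ALLOC][37-41 FREE]
Op 6: free(b) -> (freed b); heap: [0-12 ALLOC][13-21 FREE][22-31 ALLOC][32-36 ALLOC][37-41 FREE]

Answer: [0-12 ALLOC][13-21 FREE][22-31 ALLOC][32-36 ALLOC][37-41 FREE]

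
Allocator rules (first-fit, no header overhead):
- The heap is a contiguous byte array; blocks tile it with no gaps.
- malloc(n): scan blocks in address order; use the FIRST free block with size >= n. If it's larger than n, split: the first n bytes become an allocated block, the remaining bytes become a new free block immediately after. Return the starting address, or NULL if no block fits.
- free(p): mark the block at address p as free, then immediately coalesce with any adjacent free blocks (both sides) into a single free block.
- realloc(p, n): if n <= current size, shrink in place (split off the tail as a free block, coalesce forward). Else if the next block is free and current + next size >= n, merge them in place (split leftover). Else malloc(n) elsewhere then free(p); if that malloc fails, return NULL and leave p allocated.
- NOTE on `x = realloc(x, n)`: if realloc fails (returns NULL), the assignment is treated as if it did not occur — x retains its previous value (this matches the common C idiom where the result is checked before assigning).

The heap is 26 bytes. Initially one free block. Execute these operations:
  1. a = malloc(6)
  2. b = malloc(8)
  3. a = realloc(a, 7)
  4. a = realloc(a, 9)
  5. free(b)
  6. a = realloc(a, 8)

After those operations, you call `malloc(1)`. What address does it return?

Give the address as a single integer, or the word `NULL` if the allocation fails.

Answer: 0

Derivation:
Op 1: a = malloc(6) -> a = 0; heap: [0-5 ALLOC][6-25 FREE]
Op 2: b = malloc(8) -> b = 6; heap: [0-5 ALLOC][6-13 ALLOC][14-25 FREE]
Op 3: a = realloc(a, 7) -> a = 14; heap: [0-5 FREE][6-13 ALLOC][14-20 ALLOC][21-25 FREE]
Op 4: a = realloc(a, 9) -> a = 14; heap: [0-5 FREE][6-13 ALLOC][14-22 ALLOC][23-25 FREE]
Op 5: free(b) -> (freed b); heap: [0-13 FREE][14-22 ALLOC][23-25 FREE]
Op 6: a = realloc(a, 8) -> a = 14; heap: [0-13 FREE][14-21 ALLOC][22-25 FREE]
malloc(1): first-fit scan over [0-13 FREE][14-21 ALLOC][22-25 FREE] -> 0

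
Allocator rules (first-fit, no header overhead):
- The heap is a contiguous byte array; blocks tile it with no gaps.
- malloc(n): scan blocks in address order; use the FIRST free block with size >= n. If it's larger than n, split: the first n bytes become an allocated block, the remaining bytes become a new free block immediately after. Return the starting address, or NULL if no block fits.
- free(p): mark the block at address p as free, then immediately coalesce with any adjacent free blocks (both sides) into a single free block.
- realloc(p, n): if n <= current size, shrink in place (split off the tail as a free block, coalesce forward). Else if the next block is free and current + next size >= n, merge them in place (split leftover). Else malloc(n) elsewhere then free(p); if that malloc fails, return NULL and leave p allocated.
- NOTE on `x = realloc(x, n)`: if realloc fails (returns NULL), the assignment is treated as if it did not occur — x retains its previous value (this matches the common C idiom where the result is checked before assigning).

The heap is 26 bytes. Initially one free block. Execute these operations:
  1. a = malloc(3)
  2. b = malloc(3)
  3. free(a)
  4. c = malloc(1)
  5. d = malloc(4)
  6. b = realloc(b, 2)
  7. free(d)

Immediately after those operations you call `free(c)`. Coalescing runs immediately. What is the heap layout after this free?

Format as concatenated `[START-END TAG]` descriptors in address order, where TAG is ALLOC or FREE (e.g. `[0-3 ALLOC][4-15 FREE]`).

Op 1: a = malloc(3) -> a = 0; heap: [0-2 ALLOC][3-25 FREE]
Op 2: b = malloc(3) -> b = 3; heap: [0-2 ALLOC][3-5 ALLOC][6-25 FREE]
Op 3: free(a) -> (freed a); heap: [0-2 FREE][3-5 ALLOC][6-25 FREE]
Op 4: c = malloc(1) -> c = 0; heap: [0-0 ALLOC][1-2 FREE][3-5 ALLOC][6-25 FREE]
Op 5: d = malloc(4) -> d = 6; heap: [0-0 ALLOC][1-2 FREE][3-5 ALLOC][6-9 ALLOC][10-25 FREE]
Op 6: b = realloc(b, 2) -> b = 3; heap: [0-0 ALLOC][1-2 FREE][3-4 ALLOC][5-5 FREE][6-9 ALLOC][10-25 FREE]
Op 7: free(d) -> (freed d); heap: [0-0 ALLOC][1-2 FREE][3-4 ALLOC][5-25 FREE]
free(c): c = 0 -> block [0-0 ALLOC]; mark free, coalesce with adjacent free neighbors -> [0-2 FREE][3-4 ALLOC][5-25 FREE]

Answer: [0-2 FREE][3-4 ALLOC][5-25 FREE]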